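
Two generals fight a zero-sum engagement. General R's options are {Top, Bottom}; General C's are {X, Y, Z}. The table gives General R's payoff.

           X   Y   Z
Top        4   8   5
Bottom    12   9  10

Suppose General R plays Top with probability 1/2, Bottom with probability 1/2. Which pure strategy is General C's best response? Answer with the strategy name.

Z

If General C plays X, General R's expected payoff is (1/2)·4 + (1/2)·12 = 8.
If General C plays Y, General R's expected payoff is (1/2)·8 + (1/2)·9 = 17/2.
If General C plays Z, General R's expected payoff is (1/2)·5 + (1/2)·10 = 15/2.
General C minimizes General R's payoff; the smallest is 15/2, so the best response is Z.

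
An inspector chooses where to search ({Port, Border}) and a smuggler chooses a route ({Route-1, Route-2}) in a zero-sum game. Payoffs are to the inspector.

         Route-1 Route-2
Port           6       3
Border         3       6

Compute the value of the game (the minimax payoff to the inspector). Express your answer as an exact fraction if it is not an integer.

Row minima: Port → 3, Border → 3; maximin = 3.
Column maxima: Route-1 → 6, Route-2 → 6; minimax = 6.
3 ≠ 6, so there is no saddle point; optimal play is mixed.
Let the inspector play Port with probability p. Expected payoff against Route-1: 6p + 3(1−p) = 3p + 3; against Route-2: 3p + 6(1−p) = −3p + 6.
Setting these equal: 3p + 3 = −3p + 6 ⇒ 6p = 3 ⇒ p = 1/2, and the value is (3)·(1/2) + 3 = 9/2.
For the smuggler: with q = P(Route-1), equating Port's and Border's payoffs gives 3q + 3 = −3q + 6 ⇒ q = 1/2.

9/2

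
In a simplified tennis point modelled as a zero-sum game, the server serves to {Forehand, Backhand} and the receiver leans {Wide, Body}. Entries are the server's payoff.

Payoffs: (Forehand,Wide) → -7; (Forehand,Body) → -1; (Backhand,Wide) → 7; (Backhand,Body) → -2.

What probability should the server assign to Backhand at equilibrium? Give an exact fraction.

Row minima: Forehand → -7, Backhand → -2; maximin = -2.
Column maxima: Wide → 7, Body → -1; minimax = -1.
-2 ≠ -1, so there is no saddle point; optimal play is mixed.
Let the server play Forehand with probability p. Expected payoff against Wide: (-7)p + 7(1−p) = −14p + 7; against Body: (-1)p + (-2)(1−p) = p − 2.
Setting these equal: −14p + 7 = p − 2 ⇒ −15p = -9 ⇒ p = 3/5, and the value is (-14)·(3/5) + 7 = -7/5.
For the receiver: with q = P(Wide), equating Forehand's and Backhand's payoffs gives −6q − 1 = 9q − 2 ⇒ q = 1/15.

2/5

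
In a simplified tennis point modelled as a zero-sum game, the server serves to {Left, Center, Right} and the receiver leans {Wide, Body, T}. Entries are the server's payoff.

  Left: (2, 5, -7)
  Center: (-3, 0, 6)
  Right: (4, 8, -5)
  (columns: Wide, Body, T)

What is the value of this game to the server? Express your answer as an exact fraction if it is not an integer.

Row minima: Left → -7, Center → -3, Right → -5; maximin = -3.
Column maxima: Wide → 4, Body → 8, T → 6; minimax = 4.
-3 ≠ 4, so there is no saddle point; optimal play is mixed.
Left is strictly dominated by Right, so the server never plays it.
Body is strictly dominated by Wide (it gives the server strictly more in every row), so the receiver never plays it.
On the remaining 2×2 (Center, Right vs Wide, T):
Let the server play Center with probability p. Expected payoff against Wide: (-3)p + 4(1−p) = −7p + 4; against T: 6p + (-5)(1−p) = 11p − 5.
Setting these equal: −7p + 4 = 11p − 5 ⇒ −18p = -9 ⇒ p = 1/2, and the value is (-7)·(1/2) + 4 = 1/2.
For the receiver: with q = P(Wide), equating Center's and Right's payoffs gives −9q + 6 = 9q − 5 ⇒ q = 11/18.

1/2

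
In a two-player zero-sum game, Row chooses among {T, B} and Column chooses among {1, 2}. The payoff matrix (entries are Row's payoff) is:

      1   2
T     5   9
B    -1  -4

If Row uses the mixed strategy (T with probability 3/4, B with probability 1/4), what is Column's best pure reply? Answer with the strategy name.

1

If Column plays 1, Row's expected payoff is (3/4)·5 + (1/4)·(-1) = 7/2.
If Column plays 2, Row's expected payoff is (3/4)·9 + (1/4)·(-4) = 23/4.
Column minimizes Row's payoff; the smallest is 7/2, so the best response is 1.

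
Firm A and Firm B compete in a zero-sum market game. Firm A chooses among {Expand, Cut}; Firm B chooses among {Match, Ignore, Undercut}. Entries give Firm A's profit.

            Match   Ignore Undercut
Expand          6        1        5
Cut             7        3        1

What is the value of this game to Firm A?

7/3

Row minima: Expand → 1, Cut → 1; maximin = 1.
Column maxima: Match → 7, Ignore → 3, Undercut → 5; minimax = 3.
1 ≠ 3, so there is no saddle point; optimal play is mixed.
Match is strictly dominated by Ignore (it gives Firm A strictly more in every row), so Firm B never plays it.
On the remaining 2×2 (Expand, Cut vs Ignore, Undercut):
Let Firm A play Expand with probability p. Expected payoff against Ignore: 1p + 3(1−p) = −2p + 3; against Undercut: 5p + 1(1−p) = 4p + 1.
Setting these equal: −2p + 3 = 4p + 1 ⇒ −6p = -2 ⇒ p = 1/3, and the value is (-2)·(1/3) + 3 = 7/3.
For Firm B: with q = P(Ignore), equating Expand's and Cut's payoffs gives −4q + 5 = 2q + 1 ⇒ q = 2/3.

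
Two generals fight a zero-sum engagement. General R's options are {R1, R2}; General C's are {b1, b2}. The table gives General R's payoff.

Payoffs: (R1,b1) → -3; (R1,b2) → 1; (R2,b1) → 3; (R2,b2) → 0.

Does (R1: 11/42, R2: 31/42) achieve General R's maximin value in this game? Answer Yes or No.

No

Against b1 this mix gives (11/42)·(-3) + (31/42)·3 = 10/7.
Against b2 this mix gives (11/42)·1 + (31/42)·0 = 11/42.
General C will play b2, holding General R to 11/42. Shifting weight toward the row that does better against b2 would raise this floor (the equalizing mix achieves 3/7 against both b2 and b1), so the proposed strategy is not optimal.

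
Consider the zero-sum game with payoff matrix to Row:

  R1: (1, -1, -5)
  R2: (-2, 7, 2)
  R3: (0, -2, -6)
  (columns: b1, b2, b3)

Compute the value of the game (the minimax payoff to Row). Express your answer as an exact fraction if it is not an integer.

Row minima: R1 → -5, R2 → -2, R3 → -6; maximin = -2.
Column maxima: b1 → 1, b2 → 7, b3 → 2; minimax = 1.
-2 ≠ 1, so there is no saddle point; optimal play is mixed.
R3 is strictly dominated by R1, so Row never plays it.
b2 is strictly dominated by b3 (it gives Row strictly more in every row), so Column never plays it.
On the remaining 2×2 (R1, R2 vs b1, b3):
Let Row play R1 with probability p. Expected payoff against b1: 1p + (-2)(1−p) = 3p − 2; against b3: (-5)p + 2(1−p) = −7p + 2.
Setting these equal: 3p − 2 = −7p + 2 ⇒ 10p = 4 ⇒ p = 2/5, and the value is (3)·(2/5) − 2 = -4/5.
For Column: with q = P(b1), equating R1's and R2's payoffs gives 6q − 5 = −4q + 2 ⇒ q = 7/10.

-4/5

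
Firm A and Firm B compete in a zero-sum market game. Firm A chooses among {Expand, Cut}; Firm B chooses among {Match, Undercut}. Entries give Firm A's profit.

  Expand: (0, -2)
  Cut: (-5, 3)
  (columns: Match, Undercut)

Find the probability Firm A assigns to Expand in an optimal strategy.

Row minima: Expand → -2, Cut → -5; maximin = -2.
Column maxima: Match → 0, Undercut → 3; minimax = 0.
-2 ≠ 0, so there is no saddle point; optimal play is mixed.
Let Firm A play Expand with probability p. Expected payoff against Match: 0p + (-5)(1−p) = 5p − 5; against Undercut: (-2)p + 3(1−p) = −5p + 3.
Setting these equal: 5p − 5 = −5p + 3 ⇒ 10p = 8 ⇒ p = 4/5, and the value is (5)·(4/5) − 5 = -1.
For Firm B: with q = P(Match), equating Expand's and Cut's payoffs gives 2q − 2 = −8q + 3 ⇒ q = 1/2.

4/5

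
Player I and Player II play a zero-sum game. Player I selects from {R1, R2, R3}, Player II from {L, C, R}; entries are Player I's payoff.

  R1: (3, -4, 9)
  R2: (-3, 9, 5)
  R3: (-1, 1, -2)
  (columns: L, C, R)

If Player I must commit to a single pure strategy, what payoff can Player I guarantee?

Row minima: R1 → -4, R2 → -3, R3 → -2.
The best of these is -2.

-2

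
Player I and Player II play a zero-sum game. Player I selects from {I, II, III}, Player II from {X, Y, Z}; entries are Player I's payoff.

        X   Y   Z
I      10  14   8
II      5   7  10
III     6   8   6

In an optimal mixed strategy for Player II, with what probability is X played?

2/7

Row minima: I → 8, II → 5, III → 6; maximin = 8.
Column maxima: X → 10, Y → 14, Z → 10; minimax = 10.
8 ≠ 10, so there is no saddle point; optimal play is mixed.
III is strictly dominated by I, so Player I never plays it.
Y is strictly dominated by X (it gives Player I strictly more in every row), so Player II never plays it.
On the remaining 2×2 (I, II vs X, Z):
Let Player I play I with probability p. Expected payoff against X: 10p + 5(1−p) = 5p + 5; against Z: 8p + 10(1−p) = −2p + 10.
Setting these equal: 5p + 5 = −2p + 10 ⇒ 7p = 5 ⇒ p = 5/7, and the value is (5)·(5/7) + 5 = 60/7.
For Player II: with q = P(X), equating I's and II's payoffs gives 2q + 8 = −5q + 10 ⇒ q = 2/7.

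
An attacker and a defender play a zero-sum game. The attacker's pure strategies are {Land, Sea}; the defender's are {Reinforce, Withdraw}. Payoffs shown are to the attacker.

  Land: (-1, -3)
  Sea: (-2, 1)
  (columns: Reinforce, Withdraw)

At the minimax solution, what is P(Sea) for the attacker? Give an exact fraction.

Row minima: Land → -3, Sea → -2; maximin = -2.
Column maxima: Reinforce → -1, Withdraw → 1; minimax = -1.
-2 ≠ -1, so there is no saddle point; optimal play is mixed.
Let the attacker play Land with probability p. Expected payoff against Reinforce: (-1)p + (-2)(1−p) = p − 2; against Withdraw: (-3)p + 1(1−p) = −4p + 1.
Setting these equal: p − 2 = −4p + 1 ⇒ 5p = 3 ⇒ p = 3/5, and the value is (1)·(3/5) − 2 = -7/5.
For the defender: with q = P(Reinforce), equating Land's and Sea's payoffs gives 2q − 3 = −3q + 1 ⇒ q = 4/5.

2/5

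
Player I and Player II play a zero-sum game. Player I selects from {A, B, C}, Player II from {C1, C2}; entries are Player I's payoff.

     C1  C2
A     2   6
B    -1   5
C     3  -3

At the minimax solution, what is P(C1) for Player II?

9/10

Row minima: A → 2, B → -1, C → -3; maximin = 2.
Column maxima: C1 → 3, C2 → 6; minimax = 3.
2 ≠ 3, so there is no saddle point; optimal play is mixed.
B is strictly dominated by A, so Player I never plays it.
On the remaining 2×2 (A, C vs C1, C2):
Let Player I play A with probability p. Expected payoff against C1: 2p + 3(1−p) = −p + 3; against C2: 6p + (-3)(1−p) = 9p − 3.
Setting these equal: −p + 3 = 9p − 3 ⇒ −10p = -6 ⇒ p = 3/5, and the value is (-1)·(3/5) + 3 = 12/5.
For Player II: with q = P(C1), equating A's and C's payoffs gives −4q + 6 = 6q − 3 ⇒ q = 9/10.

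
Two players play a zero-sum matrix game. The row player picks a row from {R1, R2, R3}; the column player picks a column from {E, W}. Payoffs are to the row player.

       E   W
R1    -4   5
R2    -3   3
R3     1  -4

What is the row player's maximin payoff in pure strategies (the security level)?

-3

Row minima: R1 → -4, R2 → -3, R3 → -4.
The best of these is -3.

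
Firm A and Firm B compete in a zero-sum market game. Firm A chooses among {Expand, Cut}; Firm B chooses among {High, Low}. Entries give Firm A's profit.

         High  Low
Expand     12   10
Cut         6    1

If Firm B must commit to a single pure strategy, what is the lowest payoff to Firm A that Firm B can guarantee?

10

Column maxima: High → 12, Low → 10.
The smallest of these is 10.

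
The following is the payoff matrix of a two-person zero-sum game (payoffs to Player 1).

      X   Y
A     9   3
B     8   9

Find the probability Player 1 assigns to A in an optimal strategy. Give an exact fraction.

1/7

Row minima: A → 3, B → 8; maximin = 8.
Column maxima: X → 9, Y → 9; minimax = 9.
8 ≠ 9, so there is no saddle point; optimal play is mixed.
Let Player 1 play A with probability p. Expected payoff against X: 9p + 8(1−p) = p + 8; against Y: 3p + 9(1−p) = −6p + 9.
Setting these equal: p + 8 = −6p + 9 ⇒ 7p = 1 ⇒ p = 1/7, and the value is (1)·(1/7) + 8 = 57/7.
For Player 2: with q = P(X), equating A's and B's payoffs gives 6q + 3 = −q + 9 ⇒ q = 6/7.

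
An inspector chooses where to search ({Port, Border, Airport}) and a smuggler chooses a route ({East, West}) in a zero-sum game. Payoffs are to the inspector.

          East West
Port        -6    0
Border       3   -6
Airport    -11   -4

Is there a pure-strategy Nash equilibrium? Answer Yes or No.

No

Row minima: Port → -6, Border → -6, Airport → -11; maximin = -6.
Column maxima: East → 3, West → 0; minimax = 0.
-6 ≠ 0, so no pure-strategy equilibrium exists.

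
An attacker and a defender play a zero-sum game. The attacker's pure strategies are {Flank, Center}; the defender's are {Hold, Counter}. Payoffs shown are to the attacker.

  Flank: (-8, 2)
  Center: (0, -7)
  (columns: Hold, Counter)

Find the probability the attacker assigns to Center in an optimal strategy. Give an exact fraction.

10/17

Row minima: Flank → -8, Center → -7; maximin = -7.
Column maxima: Hold → 0, Counter → 2; minimax = 0.
-7 ≠ 0, so there is no saddle point; optimal play is mixed.
Let the attacker play Flank with probability p. Expected payoff against Hold: (-8)p + 0(1−p) = −8p; against Counter: 2p + (-7)(1−p) = 9p − 7.
Setting these equal: −8p = 9p − 7 ⇒ −17p = -7 ⇒ p = 7/17, and the value is (-8)·(7/17) = -56/17.
For the defender: with q = P(Hold), equating Flank's and Center's payoffs gives −10q + 2 = 7q − 7 ⇒ q = 9/17.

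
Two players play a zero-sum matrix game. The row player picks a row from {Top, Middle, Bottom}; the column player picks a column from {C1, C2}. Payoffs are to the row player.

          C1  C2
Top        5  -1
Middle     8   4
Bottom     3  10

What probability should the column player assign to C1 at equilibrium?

6/11

Row minima: Top → -1, Middle → 4, Bottom → 3; maximin = 4.
Column maxima: C1 → 8, C2 → 10; minimax = 8.
4 ≠ 8, so there is no saddle point; optimal play is mixed.
Top is strictly dominated by Middle, so the row player never plays it.
On the remaining 2×2 (Middle, Bottom vs C1, C2):
Let the row player play Middle with probability p. Expected payoff against C1: 8p + 3(1−p) = 5p + 3; against C2: 4p + 10(1−p) = −6p + 10.
Setting these equal: 5p + 3 = −6p + 10 ⇒ 11p = 7 ⇒ p = 7/11, and the value is (5)·(7/11) + 3 = 68/11.
For the column player: with q = P(C1), equating Middle's and Bottom's payoffs gives 4q + 4 = −7q + 10 ⇒ q = 6/11.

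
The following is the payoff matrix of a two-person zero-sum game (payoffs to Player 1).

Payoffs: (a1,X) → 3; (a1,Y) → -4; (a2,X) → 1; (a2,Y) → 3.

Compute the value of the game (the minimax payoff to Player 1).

13/9

Row minima: a1 → -4, a2 → 1; maximin = 1.
Column maxima: X → 3, Y → 3; minimax = 3.
1 ≠ 3, so there is no saddle point; optimal play is mixed.
Let Player 1 play a1 with probability p. Expected payoff against X: 3p + 1(1−p) = 2p + 1; against Y: (-4)p + 3(1−p) = −7p + 3.
Setting these equal: 2p + 1 = −7p + 3 ⇒ 9p = 2 ⇒ p = 2/9, and the value is (2)·(2/9) + 1 = 13/9.
For Player 2: with q = P(X), equating a1's and a2's payoffs gives 7q − 4 = −2q + 3 ⇒ q = 7/9.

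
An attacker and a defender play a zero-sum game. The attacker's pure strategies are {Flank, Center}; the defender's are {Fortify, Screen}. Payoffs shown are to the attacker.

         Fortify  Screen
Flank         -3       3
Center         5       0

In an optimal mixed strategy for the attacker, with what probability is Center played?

6/11

Row minima: Flank → -3, Center → 0; maximin = 0.
Column maxima: Fortify → 5, Screen → 3; minimax = 3.
0 ≠ 3, so there is no saddle point; optimal play is mixed.
Let the attacker play Flank with probability p. Expected payoff against Fortify: (-3)p + 5(1−p) = −8p + 5; against Screen: 3p + 0(1−p) = 3p.
Setting these equal: −8p + 5 = 3p ⇒ −11p = -5 ⇒ p = 5/11, and the value is (-8)·(5/11) + 5 = 15/11.
For the defender: with q = P(Fortify), equating Flank's and Center's payoffs gives −6q + 3 = 5q ⇒ q = 3/11.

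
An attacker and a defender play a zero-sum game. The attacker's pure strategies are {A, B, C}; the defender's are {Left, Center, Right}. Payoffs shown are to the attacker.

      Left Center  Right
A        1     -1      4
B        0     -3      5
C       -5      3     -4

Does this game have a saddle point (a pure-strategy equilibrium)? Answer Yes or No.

No

Row minima: A → -1, B → -3, C → -5; maximin = -1.
Column maxima: Left → 1, Center → 3, Right → 5; minimax = 1.
-1 ≠ 1, so no pure-strategy equilibrium exists.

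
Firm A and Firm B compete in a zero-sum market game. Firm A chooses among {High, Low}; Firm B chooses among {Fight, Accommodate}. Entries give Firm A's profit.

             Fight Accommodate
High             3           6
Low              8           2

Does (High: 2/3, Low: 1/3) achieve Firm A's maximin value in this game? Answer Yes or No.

Yes

Against Fight this mix gives (2/3)·3 + (1/3)·8 = 14/3.
Against Accommodate this mix gives (2/3)·6 + (1/3)·2 = 14/3.
All of Firm B's active replies (Fight, Accommodate) yield 14/3, and no column does worse for Firm A. The mix makes Firm B indifferent and guarantees 14/3, so it is optimal.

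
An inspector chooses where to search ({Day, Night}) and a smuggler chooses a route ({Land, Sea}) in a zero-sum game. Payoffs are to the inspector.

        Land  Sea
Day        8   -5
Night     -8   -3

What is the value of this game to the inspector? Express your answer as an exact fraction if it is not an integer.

Row minima: Day → -5, Night → -8; maximin = -5.
Column maxima: Land → 8, Sea → -3; minimax = -3.
-5 ≠ -3, so there is no saddle point; optimal play is mixed.
Let the inspector play Day with probability p. Expected payoff against Land: 8p + (-8)(1−p) = 16p − 8; against Sea: (-5)p + (-3)(1−p) = −2p − 3.
Setting these equal: 16p − 8 = −2p − 3 ⇒ 18p = 5 ⇒ p = 5/18, and the value is (16)·(5/18) − 8 = -32/9.
For the smuggler: with q = P(Land), equating Day's and Night's payoffs gives 13q − 5 = −5q − 3 ⇒ q = 1/9.

-32/9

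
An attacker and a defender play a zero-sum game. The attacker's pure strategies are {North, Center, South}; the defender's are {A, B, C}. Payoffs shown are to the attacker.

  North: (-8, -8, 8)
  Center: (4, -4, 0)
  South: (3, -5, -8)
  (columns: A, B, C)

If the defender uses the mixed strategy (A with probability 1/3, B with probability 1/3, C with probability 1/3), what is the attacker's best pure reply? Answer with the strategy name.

Center

Expected payoff of North: (1/3)·(-8) + (1/3)·(-8) + (1/3)·8 = -8/3.
Expected payoff of Center: (1/3)·4 + (1/3)·(-4) + (1/3)·0 = 0.
Expected payoff of South: (1/3)·3 + (1/3)·(-5) + (1/3)·(-8) = -10/3.
The largest is 0, so the attacker's best response is Center.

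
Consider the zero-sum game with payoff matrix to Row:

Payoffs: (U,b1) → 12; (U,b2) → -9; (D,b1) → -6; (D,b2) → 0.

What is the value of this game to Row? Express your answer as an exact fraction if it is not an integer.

-2

Row minima: U → -9, D → -6; maximin = -6.
Column maxima: b1 → 12, b2 → 0; minimax = 0.
-6 ≠ 0, so there is no saddle point; optimal play is mixed.
Let Row play U with probability p. Expected payoff against b1: 12p + (-6)(1−p) = 18p − 6; against b2: (-9)p + 0(1−p) = −9p.
Setting these equal: 18p − 6 = −9p ⇒ 27p = 6 ⇒ p = 2/9, and the value is (18)·(2/9) − 6 = -2.
For Column: with q = P(b1), equating U's and D's payoffs gives 21q − 9 = −6q ⇒ q = 1/3.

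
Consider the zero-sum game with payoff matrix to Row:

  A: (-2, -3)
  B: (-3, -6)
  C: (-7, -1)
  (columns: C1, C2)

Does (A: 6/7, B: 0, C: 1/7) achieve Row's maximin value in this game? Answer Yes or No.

Yes

Against C1 this mix gives (6/7)·(-2) + (1/7)·(-7) = -19/7.
Against C2 this mix gives (6/7)·(-3) + (1/7)·(-1) = -19/7.
All of Column's active replies (C1, C2) yield -19/7, and no column does worse for Row. The mix makes Column indifferent and guarantees -19/7, so it is optimal.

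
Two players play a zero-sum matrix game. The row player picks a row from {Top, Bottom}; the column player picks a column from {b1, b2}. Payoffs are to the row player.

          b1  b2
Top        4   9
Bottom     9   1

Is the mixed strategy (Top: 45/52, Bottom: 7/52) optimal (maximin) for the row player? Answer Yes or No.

Against b1 this mix gives (45/52)·4 + (7/52)·9 = 243/52.
Against b2 this mix gives (45/52)·9 + (7/52)·1 = 103/13.
The column player will play b1, holding the row player to 243/52. Shifting weight toward the row that does better against b1 would raise this floor (the equalizing mix achieves 77/13 against both b1 and b2), so the proposed strategy is not optimal.

No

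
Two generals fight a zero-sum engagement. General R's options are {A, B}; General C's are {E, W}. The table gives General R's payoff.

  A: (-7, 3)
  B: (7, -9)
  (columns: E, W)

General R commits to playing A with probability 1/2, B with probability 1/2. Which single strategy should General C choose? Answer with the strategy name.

W

If General C plays E, General R's expected payoff is (1/2)·(-7) + (1/2)·7 = 0.
If General C plays W, General R's expected payoff is (1/2)·3 + (1/2)·(-9) = -3.
General C minimizes General R's payoff; the smallest is -3, so the best response is W.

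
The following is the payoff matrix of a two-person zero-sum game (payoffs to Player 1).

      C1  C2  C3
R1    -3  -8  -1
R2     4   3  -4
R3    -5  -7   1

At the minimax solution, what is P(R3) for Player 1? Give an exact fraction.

Row minima: R1 → -8, R2 → -4, R3 → -7; maximin = -4.
Column maxima: C1 → 4, C2 → 3, C3 → 1; minimax = 1.
-4 ≠ 1, so there is no saddle point; optimal play is mixed.
C1 is strictly dominated by C2 (it gives Player 1 strictly more in every row), so Player 2 never plays it.
With C1 eliminated, R1 is strictly dominated by R3 (R3 gives Player 1 strictly more in every remaining column), so Player 1 never plays it.
On the remaining 2×2 (R2, R3 vs C2, C3):
Let Player 1 play R2 with probability p. Expected payoff against C2: 3p + (-7)(1−p) = 10p − 7; against C3: (-4)p + 1(1−p) = −5p + 1.
Setting these equal: 10p − 7 = −5p + 1 ⇒ 15p = 8 ⇒ p = 8/15, and the value is (10)·(8/15) − 7 = -5/3.
For Player 2: with q = P(C2), equating R2's and R3's payoffs gives 7q − 4 = −8q + 1 ⇒ q = 1/3.

7/15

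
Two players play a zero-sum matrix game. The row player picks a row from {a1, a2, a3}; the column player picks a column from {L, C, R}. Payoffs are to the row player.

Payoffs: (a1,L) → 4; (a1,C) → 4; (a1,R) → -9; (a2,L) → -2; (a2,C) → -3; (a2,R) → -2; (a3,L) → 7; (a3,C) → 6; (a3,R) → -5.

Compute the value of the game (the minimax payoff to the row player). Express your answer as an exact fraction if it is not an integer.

-9/4

Row minima: a1 → -9, a2 → -3, a3 → -5; maximin = -3.
Column maxima: L → 7, C → 6, R → -2; minimax = -2.
-3 ≠ -2, so there is no saddle point; optimal play is mixed.
a1 is strictly dominated by a3, so the row player never plays it.
With a1 eliminated, L is strictly dominated by C (it gives the row player strictly more in every remaining row), so the column player never plays it.
On the remaining 2×2 (a2, a3 vs C, R):
Let the row player play a2 with probability p. Expected payoff against C: (-3)p + 6(1−p) = −9p + 6; against R: (-2)p + (-5)(1−p) = 3p − 5.
Setting these equal: −9p + 6 = 3p − 5 ⇒ −12p = -11 ⇒ p = 11/12, and the value is (-9)·(11/12) + 6 = -9/4.
For the column player: with q = P(C), equating a2's and a3's payoffs gives −q − 2 = 11q − 5 ⇒ q = 1/4.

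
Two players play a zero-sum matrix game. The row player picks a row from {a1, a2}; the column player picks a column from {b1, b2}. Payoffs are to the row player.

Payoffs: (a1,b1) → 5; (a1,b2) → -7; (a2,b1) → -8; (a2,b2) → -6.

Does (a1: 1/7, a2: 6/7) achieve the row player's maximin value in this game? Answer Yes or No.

Yes

Against b1 this mix gives (1/7)·5 + (6/7)·(-8) = -43/7.
Against b2 this mix gives (1/7)·(-7) + (6/7)·(-6) = -43/7.
All of the column player's active replies (b1, b2) yield -43/7, and no column does worse for the row player. The mix makes the column player indifferent and guarantees -43/7, so it is optimal.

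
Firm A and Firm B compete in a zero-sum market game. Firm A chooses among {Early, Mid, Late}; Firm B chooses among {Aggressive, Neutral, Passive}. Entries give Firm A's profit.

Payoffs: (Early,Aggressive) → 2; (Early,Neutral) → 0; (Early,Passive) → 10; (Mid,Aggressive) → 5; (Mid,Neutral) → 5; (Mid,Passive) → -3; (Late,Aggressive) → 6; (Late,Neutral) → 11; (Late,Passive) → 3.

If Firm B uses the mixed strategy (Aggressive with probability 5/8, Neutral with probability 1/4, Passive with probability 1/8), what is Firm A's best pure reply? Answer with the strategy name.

Expected payoff of Early: (5/8)·2 + (1/4)·0 + (1/8)·10 = 5/2.
Expected payoff of Mid: (5/8)·5 + (1/4)·5 + (1/8)·(-3) = 4.
Expected payoff of Late: (5/8)·6 + (1/4)·11 + (1/8)·3 = 55/8.
The largest is 55/8, so Firm A's best response is Late.

Late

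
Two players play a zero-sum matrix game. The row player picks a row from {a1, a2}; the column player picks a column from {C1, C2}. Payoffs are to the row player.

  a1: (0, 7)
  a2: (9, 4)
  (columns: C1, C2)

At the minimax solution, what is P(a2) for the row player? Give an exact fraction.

7/12

Row minima: a1 → 0, a2 → 4; maximin = 4.
Column maxima: C1 → 9, C2 → 7; minimax = 7.
4 ≠ 7, so there is no saddle point; optimal play is mixed.
Let the row player play a1 with probability p. Expected payoff against C1: 0p + 9(1−p) = −9p + 9; against C2: 7p + 4(1−p) = 3p + 4.
Setting these equal: −9p + 9 = 3p + 4 ⇒ −12p = -5 ⇒ p = 5/12, and the value is (-9)·(5/12) + 9 = 21/4.
For the column player: with q = P(C1), equating a1's and a2's payoffs gives −7q + 7 = 5q + 4 ⇒ q = 1/4.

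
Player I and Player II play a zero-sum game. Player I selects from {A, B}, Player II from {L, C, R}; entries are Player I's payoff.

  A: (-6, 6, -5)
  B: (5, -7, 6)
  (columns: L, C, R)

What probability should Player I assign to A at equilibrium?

Row minima: A → -6, B → -7; maximin = -6.
Column maxima: L → 5, C → 6, R → 6; minimax = 5.
-6 ≠ 5, so there is no saddle point; optimal play is mixed.
R is strictly dominated by L (it gives Player I strictly more in every row), so Player II never plays it.
On the remaining 2×2 (A, B vs L, C):
Let Player I play A with probability p. Expected payoff against L: (-6)p + 5(1−p) = −11p + 5; against C: 6p + (-7)(1−p) = 13p − 7.
Setting these equal: −11p + 5 = 13p − 7 ⇒ −24p = -12 ⇒ p = 1/2, and the value is (-11)·(1/2) + 5 = -1/2.
For Player II: with q = P(L), equating A's and B's payoffs gives −12q + 6 = 12q − 7 ⇒ q = 13/24.

1/2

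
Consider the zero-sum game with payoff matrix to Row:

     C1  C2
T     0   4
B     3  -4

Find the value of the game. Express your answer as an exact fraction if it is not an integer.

12/11

Row minima: T → 0, B → -4; maximin = 0.
Column maxima: C1 → 3, C2 → 4; minimax = 3.
0 ≠ 3, so there is no saddle point; optimal play is mixed.
Let Row play T with probability p. Expected payoff against C1: 0p + 3(1−p) = −3p + 3; against C2: 4p + (-4)(1−p) = 8p − 4.
Setting these equal: −3p + 3 = 8p − 4 ⇒ −11p = -7 ⇒ p = 7/11, and the value is (-3)·(7/11) + 3 = 12/11.
For Column: with q = P(C1), equating T's and B's payoffs gives −4q + 4 = 7q − 4 ⇒ q = 8/11.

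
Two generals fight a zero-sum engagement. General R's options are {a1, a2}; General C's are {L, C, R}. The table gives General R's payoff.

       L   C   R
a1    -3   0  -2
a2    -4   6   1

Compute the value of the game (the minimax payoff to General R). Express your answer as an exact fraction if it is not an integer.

Row minima: a1 → -3, a2 → -4; maximin = -3.
Column maxima: L → -3, C → 6, R → 1; minimax = -3.
Since maximin = minimax = -3, there is a saddle point and the value is -3.

-3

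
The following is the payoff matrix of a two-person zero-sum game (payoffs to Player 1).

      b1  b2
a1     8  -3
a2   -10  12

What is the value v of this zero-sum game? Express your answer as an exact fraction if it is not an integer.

2

Row minima: a1 → -3, a2 → -10; maximin = -3.
Column maxima: b1 → 8, b2 → 12; minimax = 8.
-3 ≠ 8, so there is no saddle point; optimal play is mixed.
Let Player 1 play a1 with probability p. Expected payoff against b1: 8p + (-10)(1−p) = 18p − 10; against b2: (-3)p + 12(1−p) = −15p + 12.
Setting these equal: 18p − 10 = −15p + 12 ⇒ 33p = 22 ⇒ p = 2/3, and the value is (18)·(2/3) − 10 = 2.
For Player 2: with q = P(b1), equating a1's and a2's payoffs gives 11q − 3 = −22q + 12 ⇒ q = 5/11.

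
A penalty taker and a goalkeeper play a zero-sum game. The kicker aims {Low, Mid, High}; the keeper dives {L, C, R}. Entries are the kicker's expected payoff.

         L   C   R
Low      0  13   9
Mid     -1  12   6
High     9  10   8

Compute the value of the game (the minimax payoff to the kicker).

Row minima: Low → 0, Mid → -1, High → 8; maximin = 8.
Column maxima: L → 9, C → 13, R → 9; minimax = 9.
8 ≠ 9, so there is no saddle point; optimal play is mixed.
Mid is strictly dominated by Low, so the kicker never plays it.
C is strictly dominated by L (it gives the kicker strictly more in every row), so the keeper never plays it.
On the remaining 2×2 (Low, High vs L, R):
Let the kicker play Low with probability p. Expected payoff against L: 0p + 9(1−p) = −9p + 9; against R: 9p + 8(1−p) = p + 8.
Setting these equal: −9p + 9 = p + 8 ⇒ −10p = -1 ⇒ p = 1/10, and the value is (-9)·(1/10) + 9 = 81/10.
For the keeper: with q = P(L), equating Low's and High's payoffs gives −9q + 9 = q + 8 ⇒ q = 1/10.

81/10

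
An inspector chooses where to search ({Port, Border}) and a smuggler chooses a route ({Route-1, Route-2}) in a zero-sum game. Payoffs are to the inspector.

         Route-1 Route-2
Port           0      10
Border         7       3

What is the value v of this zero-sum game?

5

Row minima: Port → 0, Border → 3; maximin = 3.
Column maxima: Route-1 → 7, Route-2 → 10; minimax = 7.
3 ≠ 7, so there is no saddle point; optimal play is mixed.
Let the inspector play Port with probability p. Expected payoff against Route-1: 0p + 7(1−p) = −7p + 7; against Route-2: 10p + 3(1−p) = 7p + 3.
Setting these equal: −7p + 7 = 7p + 3 ⇒ −14p = -4 ⇒ p = 2/7, and the value is (-7)·(2/7) + 7 = 5.
For the smuggler: with q = P(Route-1), equating Port's and Border's payoffs gives −10q + 10 = 4q + 3 ⇒ q = 1/2.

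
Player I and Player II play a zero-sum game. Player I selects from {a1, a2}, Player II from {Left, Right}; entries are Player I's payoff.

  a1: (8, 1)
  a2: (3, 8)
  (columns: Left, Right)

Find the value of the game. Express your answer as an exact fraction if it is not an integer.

61/12

Row minima: a1 → 1, a2 → 3; maximin = 3.
Column maxima: Left → 8, Right → 8; minimax = 8.
3 ≠ 8, so there is no saddle point; optimal play is mixed.
Let Player I play a1 with probability p. Expected payoff against Left: 8p + 3(1−p) = 5p + 3; against Right: 1p + 8(1−p) = −7p + 8.
Setting these equal: 5p + 3 = −7p + 8 ⇒ 12p = 5 ⇒ p = 5/12, and the value is (5)·(5/12) + 3 = 61/12.
For Player II: with q = P(Left), equating a1's and a2's payoffs gives 7q + 1 = −5q + 8 ⇒ q = 7/12.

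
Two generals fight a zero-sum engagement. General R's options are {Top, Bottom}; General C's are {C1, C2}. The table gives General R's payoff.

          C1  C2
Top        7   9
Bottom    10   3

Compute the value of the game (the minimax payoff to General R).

23/3

Row minima: Top → 7, Bottom → 3; maximin = 7.
Column maxima: C1 → 10, C2 → 9; minimax = 9.
7 ≠ 9, so there is no saddle point; optimal play is mixed.
Let General R play Top with probability p. Expected payoff against C1: 7p + 10(1−p) = −3p + 10; against C2: 9p + 3(1−p) = 6p + 3.
Setting these equal: −3p + 10 = 6p + 3 ⇒ −9p = -7 ⇒ p = 7/9, and the value is (-3)·(7/9) + 10 = 23/3.
For General C: with q = P(C1), equating Top's and Bottom's payoffs gives −2q + 9 = 7q + 3 ⇒ q = 2/3.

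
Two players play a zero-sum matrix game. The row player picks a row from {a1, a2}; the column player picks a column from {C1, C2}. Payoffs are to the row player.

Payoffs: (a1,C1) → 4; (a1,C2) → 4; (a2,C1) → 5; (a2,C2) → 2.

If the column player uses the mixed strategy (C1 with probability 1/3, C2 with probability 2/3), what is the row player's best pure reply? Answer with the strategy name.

a1

Expected payoff of a1: (1/3)·4 + (2/3)·4 = 4.
Expected payoff of a2: (1/3)·5 + (2/3)·2 = 3.
The largest is 4, so the row player's best response is a1.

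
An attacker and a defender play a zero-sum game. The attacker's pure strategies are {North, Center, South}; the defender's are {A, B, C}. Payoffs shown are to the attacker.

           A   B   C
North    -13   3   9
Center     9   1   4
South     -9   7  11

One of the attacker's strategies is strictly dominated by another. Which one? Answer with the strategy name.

North

South gives a strictly higher payoff than North against every column: -9 > -13, 7 > 3, 11 > 9.
So North is strictly dominated and the attacker never plays it.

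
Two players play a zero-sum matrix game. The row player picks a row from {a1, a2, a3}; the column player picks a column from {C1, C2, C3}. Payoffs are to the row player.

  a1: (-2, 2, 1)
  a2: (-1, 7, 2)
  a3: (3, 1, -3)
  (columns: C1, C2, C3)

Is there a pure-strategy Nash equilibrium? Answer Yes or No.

No

Row minima: a1 → -2, a2 → -1, a3 → -3; maximin = -1.
Column maxima: C1 → 3, C2 → 7, C3 → 2; minimax = 2.
-1 ≠ 2, so no pure-strategy equilibrium exists.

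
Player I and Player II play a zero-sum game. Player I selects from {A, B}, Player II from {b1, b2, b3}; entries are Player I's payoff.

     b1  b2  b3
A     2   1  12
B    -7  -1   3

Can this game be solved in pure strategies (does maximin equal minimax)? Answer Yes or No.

Yes

Row minima: A → 1, B → -7; maximin = 1.
Column maxima: b1 → 2, b2 → 1, b3 → 12; minimax = 1.
maximin = minimax = 1, so a saddle point exists.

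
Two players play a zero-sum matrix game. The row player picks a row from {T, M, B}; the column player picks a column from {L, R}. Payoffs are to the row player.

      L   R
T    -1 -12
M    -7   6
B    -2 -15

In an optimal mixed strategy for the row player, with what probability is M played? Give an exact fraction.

Row minima: T → -12, M → -7, B → -15; maximin = -7.
Column maxima: L → -1, R → 6; minimax = -1.
-7 ≠ -1, so there is no saddle point; optimal play is mixed.
B is strictly dominated by T, so the row player never plays it.
On the remaining 2×2 (T, M vs L, R):
Let the row player play T with probability p. Expected payoff against L: (-1)p + (-7)(1−p) = 6p − 7; against R: (-12)p + 6(1−p) = −18p + 6.
Setting these equal: 6p − 7 = −18p + 6 ⇒ 24p = 13 ⇒ p = 13/24, and the value is (6)·(13/24) − 7 = -15/4.
For the column player: with q = P(L), equating T's and M's payoffs gives 11q − 12 = −13q + 6 ⇒ q = 3/4.

11/24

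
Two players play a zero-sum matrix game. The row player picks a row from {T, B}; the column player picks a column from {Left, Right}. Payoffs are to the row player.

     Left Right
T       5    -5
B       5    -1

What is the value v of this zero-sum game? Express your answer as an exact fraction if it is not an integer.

-1

Row minima: T → -5, B → -1; maximin = -1.
Column maxima: Left → 5, Right → -1; minimax = -1.
Since maximin = minimax = -1, there is a saddle point and the value is -1.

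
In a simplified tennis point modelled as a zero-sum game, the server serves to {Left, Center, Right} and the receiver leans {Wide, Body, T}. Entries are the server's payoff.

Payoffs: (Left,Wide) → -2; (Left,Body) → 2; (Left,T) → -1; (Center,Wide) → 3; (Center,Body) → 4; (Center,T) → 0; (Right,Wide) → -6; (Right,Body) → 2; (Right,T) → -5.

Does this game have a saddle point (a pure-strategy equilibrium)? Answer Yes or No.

Yes

Row minima: Left → -2, Center → 0, Right → -6; maximin = 0.
Column maxima: Wide → 3, Body → 4, T → 0; minimax = 0.
maximin = minimax = 0, so a saddle point exists.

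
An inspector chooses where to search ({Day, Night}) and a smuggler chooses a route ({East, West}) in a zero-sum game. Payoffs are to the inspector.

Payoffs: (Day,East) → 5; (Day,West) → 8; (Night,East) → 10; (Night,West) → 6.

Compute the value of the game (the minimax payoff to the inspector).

50/7

Row minima: Day → 5, Night → 6; maximin = 6.
Column maxima: East → 10, West → 8; minimax = 8.
6 ≠ 8, so there is no saddle point; optimal play is mixed.
Let the inspector play Day with probability p. Expected payoff against East: 5p + 10(1−p) = −5p + 10; against West: 8p + 6(1−p) = 2p + 6.
Setting these equal: −5p + 10 = 2p + 6 ⇒ −7p = -4 ⇒ p = 4/7, and the value is (-5)·(4/7) + 10 = 50/7.
For the smuggler: with q = P(East), equating Day's and Night's payoffs gives −3q + 8 = 4q + 6 ⇒ q = 2/7.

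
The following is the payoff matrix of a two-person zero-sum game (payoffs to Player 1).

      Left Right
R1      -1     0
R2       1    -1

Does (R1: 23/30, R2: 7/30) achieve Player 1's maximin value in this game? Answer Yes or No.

No

Against Left this mix gives (23/30)·(-1) + (7/30)·1 = -8/15.
Against Right this mix gives (23/30)·0 + (7/30)·(-1) = -7/30.
Player 2 will play Left, holding Player 1 to -8/15. Shifting weight toward the row that does better against Left would raise this floor (the equalizing mix achieves -1/3 against both Left and Right), so the proposed strategy is not optimal.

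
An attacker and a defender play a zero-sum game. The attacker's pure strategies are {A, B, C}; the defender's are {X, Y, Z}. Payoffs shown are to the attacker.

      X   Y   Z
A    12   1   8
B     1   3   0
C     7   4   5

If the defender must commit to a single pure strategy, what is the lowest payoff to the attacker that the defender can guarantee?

Column maxima: X → 12, Y → 4, Z → 8.
The smallest of these is 4.

4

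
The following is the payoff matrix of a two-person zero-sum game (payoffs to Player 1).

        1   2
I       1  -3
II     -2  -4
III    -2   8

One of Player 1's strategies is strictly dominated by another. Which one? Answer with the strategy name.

I gives a strictly higher payoff than II against every column: 1 > -2, -3 > -4.
So II is strictly dominated and Player 1 never plays it.

II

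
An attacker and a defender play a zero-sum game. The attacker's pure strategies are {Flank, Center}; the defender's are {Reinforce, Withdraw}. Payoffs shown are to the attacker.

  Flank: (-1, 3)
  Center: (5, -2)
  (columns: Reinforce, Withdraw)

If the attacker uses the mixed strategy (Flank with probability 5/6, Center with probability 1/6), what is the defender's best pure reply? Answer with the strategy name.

Reinforce

If the defender plays Reinforce, the attacker's expected payoff is (5/6)·(-1) + (1/6)·5 = 0.
If the defender plays Withdraw, the attacker's expected payoff is (5/6)·3 + (1/6)·(-2) = 13/6.
The defender minimizes the attacker's payoff; the smallest is 0, so the best response is Reinforce.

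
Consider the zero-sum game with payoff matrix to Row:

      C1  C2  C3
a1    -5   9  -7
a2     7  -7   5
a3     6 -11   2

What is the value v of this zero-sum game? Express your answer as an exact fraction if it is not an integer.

-1/7

Row minima: a1 → -7, a2 → -7, a3 → -11; maximin = -7.
Column maxima: C1 → 7, C2 → 9, C3 → 5; minimax = 5.
-7 ≠ 5, so there is no saddle point; optimal play is mixed.
a3 is strictly dominated by a2, so Row never plays it.
C1 is strictly dominated by C3 (it gives Row strictly more in every row), so Column never plays it.
On the remaining 2×2 (a1, a2 vs C2, C3):
Let Row play a1 with probability p. Expected payoff against C2: 9p + (-7)(1−p) = 16p − 7; against C3: (-7)p + 5(1−p) = −12p + 5.
Setting these equal: 16p − 7 = −12p + 5 ⇒ 28p = 12 ⇒ p = 3/7, and the value is (16)·(3/7) − 7 = -1/7.
For Column: with q = P(C2), equating a1's and a2's payoffs gives 16q − 7 = −12q + 5 ⇒ q = 3/7.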